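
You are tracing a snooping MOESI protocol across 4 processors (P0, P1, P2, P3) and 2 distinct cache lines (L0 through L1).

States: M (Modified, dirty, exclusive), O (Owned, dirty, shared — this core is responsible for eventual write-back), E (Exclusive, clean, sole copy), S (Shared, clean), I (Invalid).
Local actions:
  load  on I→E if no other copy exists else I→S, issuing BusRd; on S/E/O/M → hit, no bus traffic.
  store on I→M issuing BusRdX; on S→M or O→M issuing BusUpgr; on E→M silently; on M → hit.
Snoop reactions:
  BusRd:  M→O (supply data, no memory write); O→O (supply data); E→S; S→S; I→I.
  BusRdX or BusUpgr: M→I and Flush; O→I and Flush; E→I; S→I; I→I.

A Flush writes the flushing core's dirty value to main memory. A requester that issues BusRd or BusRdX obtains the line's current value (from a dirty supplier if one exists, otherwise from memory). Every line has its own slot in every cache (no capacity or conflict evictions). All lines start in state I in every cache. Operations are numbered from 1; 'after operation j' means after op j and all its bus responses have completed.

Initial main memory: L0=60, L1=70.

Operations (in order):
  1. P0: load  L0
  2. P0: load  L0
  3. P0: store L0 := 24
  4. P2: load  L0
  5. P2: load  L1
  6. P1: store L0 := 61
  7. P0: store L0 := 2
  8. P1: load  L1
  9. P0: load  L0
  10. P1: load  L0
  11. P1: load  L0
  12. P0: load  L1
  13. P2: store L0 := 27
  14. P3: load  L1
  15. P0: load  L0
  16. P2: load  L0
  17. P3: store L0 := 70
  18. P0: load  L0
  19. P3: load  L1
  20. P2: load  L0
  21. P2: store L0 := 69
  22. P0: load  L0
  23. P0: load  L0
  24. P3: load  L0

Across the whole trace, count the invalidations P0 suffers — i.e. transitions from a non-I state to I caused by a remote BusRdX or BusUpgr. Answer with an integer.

  op1 P0: load  L0 → E/I/I/I on L0; bus BusRd; mem=60
  op2 P0: load  L0 → E/I/I/I on L0; bus (none); mem=60
  op3 P0: store L0 := 24 → M/I/I/I on L0; bus (none); mem=60
  op4 P2: load  L0 → O/I/S/I on L0; bus BusRd; mem=60
  op5 P2: load  L1 → I/I/E/I on L1; bus BusRd; mem=70
  op6 P1: store L0 := 61 → I/M/I/I on L0; bus BusRdX Flush; mem=24
  op7 P0: store L0 := 2 → M/I/I/I on L0; bus BusRdX Flush; mem=61
  op8 P1: load  L1 → I/S/S/I on L1; bus BusRd; mem=70
  op9 P0: load  L0 → M/I/I/I on L0; bus (none); mem=61
  op10 P1: load  L0 → O/S/I/I on L0; bus BusRd; mem=61
  op11 P1: load  L0 → O/S/I/I on L0; bus (none); mem=61
  op12 P0: load  L1 → S/S/S/I on L1; bus BusRd; mem=70
  op13 P2: store L0 := 27 → I/I/M/I on L0; bus BusRdX Flush; mem=2
  op14 P3: load  L1 → S/S/S/S on L1; bus BusRd; mem=70
  op15 P0: load  L0 → S/I/O/I on L0; bus BusRd; mem=2
  op16 P2: load  L0 → S/I/O/I on L0; bus (none); mem=2
  op17 P3: store L0 := 70 → I/I/I/M on L0; bus BusRdX Flush; mem=27
  op18 P0: load  L0 → S/I/I/O on L0; bus BusRd; mem=27
  op19 P3: load  L1 → S/S/S/S on L1; bus (none); mem=70
  op20 P2: load  L0 → S/I/S/O on L0; bus BusRd; mem=27
  op21 P2: store L0 := 69 → I/I/M/I on L0; bus BusUpgr Flush; mem=70
  op22 P0: load  L0 → S/I/O/I on L0; bus BusRd; mem=70
  op23 P0: load  L0 → S/I/O/I on L0; bus (none); mem=70
  op24 P3: load  L0 → S/I/O/S on L0; bus BusRd; mem=70

invalidations = 4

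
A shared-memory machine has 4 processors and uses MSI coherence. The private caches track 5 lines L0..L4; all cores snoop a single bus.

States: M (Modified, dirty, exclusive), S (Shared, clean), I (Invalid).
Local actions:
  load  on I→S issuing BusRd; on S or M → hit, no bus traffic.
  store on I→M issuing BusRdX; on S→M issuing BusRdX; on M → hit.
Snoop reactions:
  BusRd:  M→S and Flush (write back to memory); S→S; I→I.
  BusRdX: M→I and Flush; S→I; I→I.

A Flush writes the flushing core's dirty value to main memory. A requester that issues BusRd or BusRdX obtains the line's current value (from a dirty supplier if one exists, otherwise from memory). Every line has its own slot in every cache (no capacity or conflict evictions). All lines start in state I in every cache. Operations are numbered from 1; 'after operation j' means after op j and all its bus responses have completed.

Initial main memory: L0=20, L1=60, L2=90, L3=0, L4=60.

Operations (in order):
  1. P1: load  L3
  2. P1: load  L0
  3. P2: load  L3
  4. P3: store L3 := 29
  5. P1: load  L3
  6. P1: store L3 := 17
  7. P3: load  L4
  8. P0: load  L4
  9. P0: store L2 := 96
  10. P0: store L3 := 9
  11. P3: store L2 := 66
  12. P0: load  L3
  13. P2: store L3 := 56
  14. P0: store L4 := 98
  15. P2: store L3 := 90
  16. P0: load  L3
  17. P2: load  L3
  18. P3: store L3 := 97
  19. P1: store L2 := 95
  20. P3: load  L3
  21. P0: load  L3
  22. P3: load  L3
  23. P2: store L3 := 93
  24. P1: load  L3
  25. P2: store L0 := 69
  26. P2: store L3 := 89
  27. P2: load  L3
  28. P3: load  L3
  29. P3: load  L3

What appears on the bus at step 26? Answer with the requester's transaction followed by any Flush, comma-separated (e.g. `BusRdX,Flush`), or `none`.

  op1 P1: load  L3 → I/S/I/I on L3; bus BusRd; mem=0
  op2 P1: load  L0 → I/S/I/I on L0; bus BusRd; mem=20
  op3 P2: load  L3 → I/S/S/I on L3; bus BusRd; mem=0
  op4 P3: store L3 := 29 → I/I/I/M on L3; bus BusRdX; mem=0
  op5 P1: load  L3 → I/S/I/S on L3; bus BusRd Flush; mem=29
  op6 P1: store L3 := 17 → I/M/I/I on L3; bus BusRdX; mem=29
  op7 P3: load  L4 → I/I/I/S on L4; bus BusRd; mem=60
  op8 P0: load  L4 → S/I/I/S on L4; bus BusRd; mem=60
  op9 P0: store L2 := 96 → M/I/I/I on L2; bus BusRdX; mem=90
  op10 P0: store L3 := 9 → M/I/I/I on L3; bus BusRdX Flush; mem=17
  op11 P3: store L2 := 66 → I/I/I/M on L2; bus BusRdX Flush; mem=96
  op12 P0: load  L3 → M/I/I/I on L3; bus (none); mem=17
  op13 P2: store L3 := 56 → I/I/M/I on L3; bus BusRdX Flush; mem=9
  op14 P0: store L4 := 98 → M/I/I/I on L4; bus BusRdX; mem=60
  op15 P2: store L3 := 90 → I/I/M/I on L3; bus (none); mem=9
  op16 P0: load  L3 → S/I/S/I on L3; bus BusRd Flush; mem=90
  op17 P2: load  L3 → S/I/S/I on L3; bus (none); mem=90
  op18 P3: store L3 := 97 → I/I/I/M on L3; bus BusRdX; mem=90
  op19 P1: store L2 := 95 → I/M/I/I on L2; bus BusRdX Flush; mem=66
  op20 P3: load  L3 → I/I/I/M on L3; bus (none); mem=90
  op21 P0: load  L3 → S/I/I/S on L3; bus BusRd Flush; mem=97
  op22 P3: load  L3 → S/I/I/S on L3; bus (none); mem=97
  op23 P2: store L3 := 93 → I/I/M/I on L3; bus BusRdX; mem=97
  op24 P1: load  L3 → I/S/S/I on L3; bus BusRd Flush; mem=93
  op25 P2: store L0 := 69 → I/I/M/I on L0; bus BusRdX; mem=20
  op26 P2: store L3 := 89 → I/I/M/I on L3; bus BusRdX; mem=93
  op27 P2: load  L3 → I/I/M/I on L3; bus (none); mem=93
  op28 P3: load  L3 → I/I/S/S on L3; bus BusRd Flush; mem=89
  op29 P3: load  L3 → I/I/S/S on L3; bus (none); mem=89

bus = BusRdX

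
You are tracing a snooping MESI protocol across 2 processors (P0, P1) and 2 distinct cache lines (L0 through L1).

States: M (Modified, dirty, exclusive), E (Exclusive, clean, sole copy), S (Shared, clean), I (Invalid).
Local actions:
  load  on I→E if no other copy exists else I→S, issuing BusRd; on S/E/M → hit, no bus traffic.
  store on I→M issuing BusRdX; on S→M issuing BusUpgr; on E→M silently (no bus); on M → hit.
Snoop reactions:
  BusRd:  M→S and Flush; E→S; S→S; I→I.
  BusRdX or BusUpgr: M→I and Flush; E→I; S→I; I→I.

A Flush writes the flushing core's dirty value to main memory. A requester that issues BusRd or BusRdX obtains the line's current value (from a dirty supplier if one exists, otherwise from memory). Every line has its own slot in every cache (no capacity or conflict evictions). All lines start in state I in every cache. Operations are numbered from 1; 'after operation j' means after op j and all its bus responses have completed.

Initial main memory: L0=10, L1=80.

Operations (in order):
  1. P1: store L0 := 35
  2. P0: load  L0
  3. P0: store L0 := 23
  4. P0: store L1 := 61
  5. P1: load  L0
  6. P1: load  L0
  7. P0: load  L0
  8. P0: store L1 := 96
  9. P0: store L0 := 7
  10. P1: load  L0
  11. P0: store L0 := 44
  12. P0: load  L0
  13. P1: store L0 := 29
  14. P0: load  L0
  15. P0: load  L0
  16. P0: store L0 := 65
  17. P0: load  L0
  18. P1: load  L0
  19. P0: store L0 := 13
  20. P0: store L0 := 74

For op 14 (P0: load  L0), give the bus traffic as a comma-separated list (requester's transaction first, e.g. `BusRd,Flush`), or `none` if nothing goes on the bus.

step 1: P1: store L0 := 35  ⟶  IM  (L0)  txn=BusRdX  M[L0]=10
step 2: P0: load  L0  ⟶  SS  (L0)  txn=BusRd+Flush  M[L0]=35
step 3: P0: store L0 := 23  ⟶  MI  (L0)  txn=BusUpgr  M[L0]=35
step 4: P0: store L1 := 61  ⟶  MI  (L1)  txn=BusRdX  M[L1]=80
step 5: P1: load  L0  ⟶  SS  (L0)  txn=BusRd+Flush  M[L0]=23
step 6: P1: load  L0  ⟶  SS  (L0)  txn=∅  M[L0]=23
step 7: P0: load  L0  ⟶  SS  (L0)  txn=∅  M[L0]=23
step 8: P0: store L1 := 96  ⟶  MI  (L1)  txn=∅  M[L1]=80
step 9: P0: store L0 := 7  ⟶  MI  (L0)  txn=BusUpgr  M[L0]=23
step 10: P1: load  L0  ⟶  SS  (L0)  txn=BusRd+Flush  M[L0]=7
step 11: P0: store L0 := 44  ⟶  MI  (L0)  txn=BusUpgr  M[L0]=7
step 12: P0: load  L0  ⟶  MI  (L0)  txn=∅  M[L0]=7
step 13: P1: store L0 := 29  ⟶  IM  (L0)  txn=BusRdX+Flush  M[L0]=44
step 14: P0: load  L0  ⟶  SS  (L0)  txn=BusRd+Flush  M[L0]=29
step 15: P0: load  L0  ⟶  SS  (L0)  txn=∅  M[L0]=29
step 16: P0: store L0 := 65  ⟶  MI  (L0)  txn=BusUpgr  M[L0]=29
step 17: P0: load  L0  ⟶  MI  (L0)  txn=∅  M[L0]=29
step 18: P1: load  L0  ⟶  SS  (L0)  txn=BusRd+Flush  M[L0]=65
step 19: P0: store L0 := 13  ⟶  MI  (L0)  txn=BusUpgr  M[L0]=65
step 20: P0: store L0 := 74  ⟶  MI  (L0)  txn=∅  M[L0]=65

bus = BusRd,Flush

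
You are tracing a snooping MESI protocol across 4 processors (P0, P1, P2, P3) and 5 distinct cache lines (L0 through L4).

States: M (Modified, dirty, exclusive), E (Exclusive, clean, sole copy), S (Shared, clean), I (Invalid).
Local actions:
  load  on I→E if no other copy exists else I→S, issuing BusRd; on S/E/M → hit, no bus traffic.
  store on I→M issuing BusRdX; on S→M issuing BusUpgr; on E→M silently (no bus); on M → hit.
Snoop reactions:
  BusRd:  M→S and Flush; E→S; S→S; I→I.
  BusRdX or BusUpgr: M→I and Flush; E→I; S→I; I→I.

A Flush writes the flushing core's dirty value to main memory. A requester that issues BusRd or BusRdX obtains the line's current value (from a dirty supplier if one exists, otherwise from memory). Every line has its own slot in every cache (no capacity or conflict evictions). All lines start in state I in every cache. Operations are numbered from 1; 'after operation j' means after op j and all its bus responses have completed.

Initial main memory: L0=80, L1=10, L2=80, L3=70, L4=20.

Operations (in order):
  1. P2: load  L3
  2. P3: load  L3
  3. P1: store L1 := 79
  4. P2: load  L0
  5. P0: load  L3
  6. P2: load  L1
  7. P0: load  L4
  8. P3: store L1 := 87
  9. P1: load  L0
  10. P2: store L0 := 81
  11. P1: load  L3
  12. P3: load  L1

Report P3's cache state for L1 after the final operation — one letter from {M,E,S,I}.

1. P2: load  L3  bus=[BusRd]  L3: P0=I P1=I P2=E P3=I  mem[L3]=70
2. P3: load  L3  bus=[BusRd]  L3: P0=I P1=I P2=S P3=S  mem[L3]=70
3. P1: store L1 := 79  bus=[BusRdX]  L1: P0=I P1=M P2=I P3=I  mem[L1]=10
4. P2: load  L0  bus=[BusRd]  L0: P0=I P1=I P2=E P3=I  mem[L0]=80
5. P0: load  L3  bus=[BusRd]  L3: P0=S P1=I P2=S P3=S  mem[L3]=70
6. P2: load  L1  bus=[BusRd,Flush]  L1: P0=I P1=S P2=S P3=I  mem[L1]=79
7. P0: load  L4  bus=[BusRd]  L4: P0=E P1=I P2=I P3=I  mem[L4]=20
8. P3: store L1 := 87  bus=[BusRdX]  L1: P0=I P1=I P2=I P3=M  mem[L1]=79
9. P1: load  L0  bus=[BusRd]  L0: P0=I P1=S P2=S P3=I  mem[L0]=80
10. P2: store L0 := 81  bus=[BusUpgr]  L0: P0=I P1=I P2=M P3=I  mem[L0]=80
11. P1: load  L3  bus=[BusRd]  L3: P0=S P1=S P2=S P3=S  mem[L3]=70
12. P3: load  L1  bus=[-]  L1: P0=I P1=I P2=I P3=M  mem[L1]=79

state = M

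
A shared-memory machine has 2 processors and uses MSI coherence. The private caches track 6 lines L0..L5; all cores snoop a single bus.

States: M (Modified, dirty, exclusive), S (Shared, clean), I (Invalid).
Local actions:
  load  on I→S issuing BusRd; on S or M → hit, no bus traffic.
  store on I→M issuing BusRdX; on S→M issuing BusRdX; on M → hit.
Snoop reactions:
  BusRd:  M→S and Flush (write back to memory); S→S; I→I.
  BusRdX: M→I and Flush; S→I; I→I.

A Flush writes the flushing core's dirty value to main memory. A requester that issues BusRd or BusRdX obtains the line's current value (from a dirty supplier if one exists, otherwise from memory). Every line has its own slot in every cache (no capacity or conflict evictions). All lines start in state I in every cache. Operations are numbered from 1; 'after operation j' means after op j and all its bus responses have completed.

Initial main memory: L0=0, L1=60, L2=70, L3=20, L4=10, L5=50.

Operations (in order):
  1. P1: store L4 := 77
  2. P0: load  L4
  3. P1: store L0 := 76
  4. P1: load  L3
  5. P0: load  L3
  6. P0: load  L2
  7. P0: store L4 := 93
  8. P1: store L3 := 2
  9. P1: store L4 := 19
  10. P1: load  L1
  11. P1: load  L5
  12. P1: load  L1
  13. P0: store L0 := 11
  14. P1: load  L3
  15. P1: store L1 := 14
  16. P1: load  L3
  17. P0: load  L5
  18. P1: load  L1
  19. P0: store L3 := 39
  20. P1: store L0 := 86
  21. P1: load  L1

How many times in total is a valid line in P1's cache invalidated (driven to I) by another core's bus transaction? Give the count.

[1] P1: store L4 := 77 | P0:I, P1:M(77) | bus: BusRdX
[2] P0: load  L4 | P0:S(77), P1:S(77) | bus: BusRd,Flush
[3] P1: store L0 := 76 | P0:I, P1:M(76) | bus: BusRdX
[4] P1: load  L3 | P0:I, P1:S(20) | bus: BusRd
[5] P0: load  L3 | P0:S(20), P1:S(20) | bus: BusRd
[6] P0: load  L2 | P0:S(70), P1:I | bus: BusRd
[7] P0: store L4 := 93 | P0:M(93), P1:I | bus: BusRdX
[8] P1: store L3 := 2 | P0:I, P1:M(2) | bus: BusRdX
[9] P1: store L4 := 19 | P0:I, P1:M(19) | bus: BusRdX,Flush
[10] P1: load  L1 | P0:I, P1:S(60) | bus: BusRd
[11] P1: load  L5 | P0:I, P1:S(50) | bus: BusRd
[12] P1: load  L1 | P0:I, P1:S(60) | bus: none
[13] P0: store L0 := 11 | P0:M(11), P1:I | bus: BusRdX,Flush
[14] P1: load  L3 | P0:I, P1:M(2) | bus: none
[15] P1: store L1 := 14 | P0:I, P1:M(14) | bus: BusRdX
[16] P1: load  L3 | P0:I, P1:M(2) | bus: none
[17] P0: load  L5 | P0:S(50), P1:S(50) | bus: BusRd
[18] P1: load  L1 | P0:I, P1:M(14) | bus: none
[19] P0: store L3 := 39 | P0:M(39), P1:I | bus: BusRdX,Flush
[20] P1: store L0 := 86 | P0:I, P1:M(86) | bus: BusRdX,Flush
[21] P1: load  L1 | P0:I, P1:M(14) | bus: none

invalidations = 3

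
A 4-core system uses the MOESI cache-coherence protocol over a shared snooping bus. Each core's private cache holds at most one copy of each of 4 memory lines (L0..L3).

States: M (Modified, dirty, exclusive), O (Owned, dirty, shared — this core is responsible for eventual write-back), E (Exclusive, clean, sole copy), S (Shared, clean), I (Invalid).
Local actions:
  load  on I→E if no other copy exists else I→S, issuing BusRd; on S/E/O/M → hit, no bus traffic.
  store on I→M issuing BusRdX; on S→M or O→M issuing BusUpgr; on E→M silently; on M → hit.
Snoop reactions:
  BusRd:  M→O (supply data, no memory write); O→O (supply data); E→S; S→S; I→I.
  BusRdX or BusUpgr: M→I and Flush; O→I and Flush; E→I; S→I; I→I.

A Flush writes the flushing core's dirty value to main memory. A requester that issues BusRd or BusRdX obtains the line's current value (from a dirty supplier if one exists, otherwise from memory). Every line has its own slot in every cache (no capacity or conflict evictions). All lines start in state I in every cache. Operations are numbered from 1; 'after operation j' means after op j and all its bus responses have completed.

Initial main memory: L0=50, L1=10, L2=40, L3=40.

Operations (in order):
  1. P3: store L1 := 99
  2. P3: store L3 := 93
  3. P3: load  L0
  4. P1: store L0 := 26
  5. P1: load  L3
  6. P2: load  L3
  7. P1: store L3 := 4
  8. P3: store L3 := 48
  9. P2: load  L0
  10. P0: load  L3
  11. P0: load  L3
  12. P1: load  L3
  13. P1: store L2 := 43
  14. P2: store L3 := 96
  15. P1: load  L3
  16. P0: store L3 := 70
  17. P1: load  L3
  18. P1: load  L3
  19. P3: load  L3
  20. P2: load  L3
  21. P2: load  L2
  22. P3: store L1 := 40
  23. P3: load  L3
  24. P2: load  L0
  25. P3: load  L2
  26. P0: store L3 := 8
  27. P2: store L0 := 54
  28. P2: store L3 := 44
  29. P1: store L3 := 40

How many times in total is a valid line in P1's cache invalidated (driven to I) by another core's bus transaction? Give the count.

invalidations = 5

1. P3: store L1 := 99  bus=[BusRdX]  L1: P0=I P1=I P2=I P3=M  mem[L1]=10
2. P3: store L3 := 93  bus=[BusRdX]  L3: P0=I P1=I P2=I P3=M  mem[L3]=40
3. P3: load  L0  bus=[BusRd]  L0: P0=I P1=I P2=I P3=E  mem[L0]=50
4. P1: store L0 := 26  bus=[BusRdX]  L0: P0=I P1=M P2=I P3=I  mem[L0]=50
5. P1: load  L3  bus=[BusRd]  L3: P0=I P1=S P2=I P3=O  mem[L3]=40
6. P2: load  L3  bus=[BusRd]  L3: P0=I P1=S P2=S P3=O  mem[L3]=40
7. P1: store L3 := 4  bus=[BusUpgr,Flush]  L3: P0=I P1=M P2=I P3=I  mem[L3]=93
8. P3: store L3 := 48  bus=[BusRdX,Flush]  L3: P0=I P1=I P2=I P3=M  mem[L3]=4
9. P2: load  L0  bus=[BusRd]  L0: P0=I P1=O P2=S P3=I  mem[L0]=50
10. P0: load  L3  bus=[BusRd]  L3: P0=S P1=I P2=I P3=O  mem[L3]=4
11. P0: load  L3  bus=[-]  L3: P0=S P1=I P2=I P3=O  mem[L3]=4
12. P1: load  L3  bus=[BusRd]  L3: P0=S P1=S P2=I P3=O  mem[L3]=4
13. P1: store L2 := 43  bus=[BusRdX]  L2: P0=I P1=M P2=I P3=I  mem[L2]=40
14. P2: store L3 := 96  bus=[BusRdX,Flush]  L3: P0=I P1=I P2=M P3=I  mem[L3]=48
15. P1: load  L3  bus=[BusRd]  L3: P0=I P1=S P2=O P3=I  mem[L3]=48
16. P0: store L3 := 70  bus=[BusRdX,Flush]  L3: P0=M P1=I P2=I P3=I  mem[L3]=96
17. P1: load  L3  bus=[BusRd]  L3: P0=O P1=S P2=I P3=I  mem[L3]=96
18. P1: load  L3  bus=[-]  L3: P0=O P1=S P2=I P3=I  mem[L3]=96
19. P3: load  L3  bus=[BusRd]  L3: P0=O P1=S P2=I P3=S  mem[L3]=96
20. P2: load  L3  bus=[BusRd]  L3: P0=O P1=S P2=S P3=S  mem[L3]=96
21. P2: load  L2  bus=[BusRd]  L2: P0=I P1=O P2=S P3=I  mem[L2]=40
22. P3: store L1 := 40  bus=[-]  L1: P0=I P1=I P2=I P3=M  mem[L1]=10
23. P3: load  L3  bus=[-]  L3: P0=O P1=S P2=S P3=S  mem[L3]=96
24. P2: load  L0  bus=[-]  L0: P0=I P1=O P2=S P3=I  mem[L0]=50
25. P3: load  L2  bus=[BusRd]  L2: P0=I P1=O P2=S P3=S  mem[L2]=40
26. P0: store L3 := 8  bus=[BusUpgr]  L3: P0=M P1=I P2=I P3=I  mem[L3]=96
27. P2: store L0 := 54  bus=[BusUpgr,Flush]  L0: P0=I P1=I P2=M P3=I  mem[L0]=26
28. P2: store L3 := 44  bus=[BusRdX,Flush]  L3: P0=I P1=I P2=M P3=I  mem[L3]=8
29. P1: store L3 := 40  bus=[BusRdX,Flush]  L3: P0=I P1=M P2=I P3=I  mem[L3]=44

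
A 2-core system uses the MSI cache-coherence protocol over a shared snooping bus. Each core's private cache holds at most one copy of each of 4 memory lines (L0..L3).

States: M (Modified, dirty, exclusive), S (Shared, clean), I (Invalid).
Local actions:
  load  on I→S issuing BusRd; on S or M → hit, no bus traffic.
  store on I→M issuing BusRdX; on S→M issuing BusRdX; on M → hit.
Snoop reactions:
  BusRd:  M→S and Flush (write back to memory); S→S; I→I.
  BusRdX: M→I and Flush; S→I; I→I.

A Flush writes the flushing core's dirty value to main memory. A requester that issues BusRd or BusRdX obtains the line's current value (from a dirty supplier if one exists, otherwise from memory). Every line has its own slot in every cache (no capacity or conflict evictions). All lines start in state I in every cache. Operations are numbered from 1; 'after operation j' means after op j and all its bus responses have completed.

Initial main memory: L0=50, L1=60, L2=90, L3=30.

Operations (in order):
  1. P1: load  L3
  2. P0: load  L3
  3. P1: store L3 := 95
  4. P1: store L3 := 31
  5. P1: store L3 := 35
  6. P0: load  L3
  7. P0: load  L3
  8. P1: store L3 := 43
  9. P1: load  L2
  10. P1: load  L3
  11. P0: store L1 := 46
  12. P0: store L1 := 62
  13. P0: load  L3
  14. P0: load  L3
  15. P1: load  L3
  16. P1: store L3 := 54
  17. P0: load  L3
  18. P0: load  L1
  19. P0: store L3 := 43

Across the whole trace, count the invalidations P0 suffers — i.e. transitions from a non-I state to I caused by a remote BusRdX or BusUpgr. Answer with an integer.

  op1 P1: load  L3 → I/S on L3; bus BusRd; mem=30
  op2 P0: load  L3 → S/S on L3; bus BusRd; mem=30
  op3 P1: store L3 := 95 → I/M on L3; bus BusRdX; mem=30
  op4 P1: store L3 := 31 → I/M on L3; bus (none); mem=30
  op5 P1: store L3 := 35 → I/M on L3; bus (none); mem=30
  op6 P0: load  L3 → S/S on L3; bus BusRd Flush; mem=35
  op7 P0: load  L3 → S/S on L3; bus (none); mem=35
  op8 P1: store L3 := 43 → I/M on L3; bus BusRdX; mem=35
  op9 P1: load  L2 → I/S on L2; bus BusRd; mem=90
  op10 P1: load  L3 → I/M on L3; bus (none); mem=35
  op11 P0: store L1 := 46 → M/I on L1; bus BusRdX; mem=60
  op12 P0: store L1 := 62 → M/I on L1; bus (none); mem=60
  op13 P0: load  L3 → S/S on L3; bus BusRd Flush; mem=43
  op14 P0: load  L3 → S/S on L3; bus (none); mem=43
  op15 P1: load  L3 → S/S on L3; bus (none); mem=43
  op16 P1: store L3 := 54 → I/M on L3; bus BusRdX; mem=43
  op17 P0: load  L3 → S/S on L3; bus BusRd Flush; mem=54
  op18 P0: load  L1 → M/I on L1; bus (none); mem=60
  op19 P0: store L3 := 43 → M/I on L3; bus BusRdX; mem=54

invalidations = 3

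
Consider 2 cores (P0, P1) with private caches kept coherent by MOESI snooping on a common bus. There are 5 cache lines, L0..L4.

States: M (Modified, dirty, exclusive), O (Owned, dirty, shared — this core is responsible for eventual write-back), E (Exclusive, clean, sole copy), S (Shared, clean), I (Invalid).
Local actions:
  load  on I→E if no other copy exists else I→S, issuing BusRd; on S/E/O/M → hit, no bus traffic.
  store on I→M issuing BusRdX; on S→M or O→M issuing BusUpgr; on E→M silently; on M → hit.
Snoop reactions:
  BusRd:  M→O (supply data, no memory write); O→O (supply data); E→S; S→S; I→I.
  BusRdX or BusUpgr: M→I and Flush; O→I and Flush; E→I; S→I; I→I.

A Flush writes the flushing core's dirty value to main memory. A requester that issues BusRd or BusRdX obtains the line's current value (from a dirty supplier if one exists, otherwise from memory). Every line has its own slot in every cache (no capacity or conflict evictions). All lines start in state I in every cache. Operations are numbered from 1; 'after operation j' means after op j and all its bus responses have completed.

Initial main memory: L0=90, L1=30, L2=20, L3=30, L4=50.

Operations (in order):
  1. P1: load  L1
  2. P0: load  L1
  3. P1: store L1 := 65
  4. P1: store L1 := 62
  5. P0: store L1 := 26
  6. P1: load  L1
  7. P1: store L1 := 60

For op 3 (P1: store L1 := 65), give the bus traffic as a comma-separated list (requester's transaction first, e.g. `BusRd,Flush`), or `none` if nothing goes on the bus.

step 1: P1: load  L1  ⟶  IE  (L1)  txn=BusRd  M[L1]=30
step 2: P0: load  L1  ⟶  SS  (L1)  txn=BusRd  M[L1]=30
step 3: P1: store L1 := 65  ⟶  IM  (L1)  txn=BusUpgr  M[L1]=30
step 4: P1: store L1 := 62  ⟶  IM  (L1)  txn=∅  M[L1]=30
step 5: P0: store L1 := 26  ⟶  MI  (L1)  txn=BusRdX+Flush  M[L1]=62
step 6: P1: load  L1  ⟶  OS  (L1)  txn=BusRd  M[L1]=62
step 7: P1: store L1 := 60  ⟶  IM  (L1)  txn=BusUpgr+Flush  M[L1]=26

bus = BusUpgr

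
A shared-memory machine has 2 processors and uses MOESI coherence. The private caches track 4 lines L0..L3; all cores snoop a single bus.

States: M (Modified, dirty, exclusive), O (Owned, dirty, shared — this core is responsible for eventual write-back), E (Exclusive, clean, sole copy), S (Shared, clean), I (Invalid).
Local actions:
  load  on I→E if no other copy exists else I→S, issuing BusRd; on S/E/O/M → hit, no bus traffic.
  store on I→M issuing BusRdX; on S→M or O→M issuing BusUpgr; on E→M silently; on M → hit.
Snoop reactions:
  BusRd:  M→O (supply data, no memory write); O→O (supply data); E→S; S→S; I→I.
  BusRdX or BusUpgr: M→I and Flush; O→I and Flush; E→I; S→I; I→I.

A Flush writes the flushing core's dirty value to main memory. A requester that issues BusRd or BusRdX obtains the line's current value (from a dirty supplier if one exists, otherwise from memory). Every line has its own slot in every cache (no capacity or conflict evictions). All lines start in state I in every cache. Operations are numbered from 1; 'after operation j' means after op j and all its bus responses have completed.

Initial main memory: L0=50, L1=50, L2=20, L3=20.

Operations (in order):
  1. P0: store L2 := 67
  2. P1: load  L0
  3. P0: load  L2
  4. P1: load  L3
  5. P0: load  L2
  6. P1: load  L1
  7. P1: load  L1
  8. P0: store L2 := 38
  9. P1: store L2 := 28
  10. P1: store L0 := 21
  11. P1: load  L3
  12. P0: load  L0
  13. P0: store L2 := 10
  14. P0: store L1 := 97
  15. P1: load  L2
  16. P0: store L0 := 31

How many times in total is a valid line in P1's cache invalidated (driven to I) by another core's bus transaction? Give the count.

invalidations = 3

1. P0: store L2 := 67  bus=[BusRdX]  L2: P0=M P1=I  mem[L2]=20
2. P1: load  L0  bus=[BusRd]  L0: P0=I P1=E  mem[L0]=50
3. P0: load  L2  bus=[-]  L2: P0=M P1=I  mem[L2]=20
4. P1: load  L3  bus=[BusRd]  L3: P0=I P1=E  mem[L3]=20
5. P0: load  L2  bus=[-]  L2: P0=M P1=I  mem[L2]=20
6. P1: load  L1  bus=[BusRd]  L1: P0=I P1=E  mem[L1]=50
7. P1: load  L1  bus=[-]  L1: P0=I P1=E  mem[L1]=50
8. P0: store L2 := 38  bus=[-]  L2: P0=M P1=I  mem[L2]=20
9. P1: store L2 := 28  bus=[BusRdX,Flush]  L2: P0=I P1=M  mem[L2]=38
10. P1: store L0 := 21  bus=[-]  L0: P0=I P1=M  mem[L0]=50
11. P1: load  L3  bus=[-]  L3: P0=I P1=E  mem[L3]=20
12. P0: load  L0  bus=[BusRd]  L0: P0=S P1=O  mem[L0]=50
13. P0: store L2 := 10  bus=[BusRdX,Flush]  L2: P0=M P1=I  mem[L2]=28
14. P0: store L1 := 97  bus=[BusRdX]  L1: P0=M P1=I  mem[L1]=50
15. P1: load  L2  bus=[BusRd]  L2: P0=O P1=S  mem[L2]=28
16. P0: store L0 := 31  bus=[BusUpgr,Flush]  L0: P0=M P1=I  mem[L0]=21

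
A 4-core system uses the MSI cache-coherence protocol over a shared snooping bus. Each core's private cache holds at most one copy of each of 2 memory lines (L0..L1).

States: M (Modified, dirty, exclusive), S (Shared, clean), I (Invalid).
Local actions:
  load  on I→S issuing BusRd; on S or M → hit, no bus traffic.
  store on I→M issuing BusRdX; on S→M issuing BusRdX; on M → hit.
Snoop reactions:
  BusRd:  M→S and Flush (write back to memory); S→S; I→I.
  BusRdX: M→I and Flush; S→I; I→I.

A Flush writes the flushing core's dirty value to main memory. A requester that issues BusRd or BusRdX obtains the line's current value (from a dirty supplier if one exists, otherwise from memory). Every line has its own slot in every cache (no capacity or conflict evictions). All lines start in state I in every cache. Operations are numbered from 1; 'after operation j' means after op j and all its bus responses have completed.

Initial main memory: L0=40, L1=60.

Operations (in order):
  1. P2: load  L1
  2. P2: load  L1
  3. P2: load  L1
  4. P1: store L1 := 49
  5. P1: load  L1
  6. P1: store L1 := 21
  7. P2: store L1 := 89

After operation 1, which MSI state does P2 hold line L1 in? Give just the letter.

  op1 P2: load  L1 → I/I/S/I on L1; bus BusRd; mem=60
  op2 P2: load  L1 → I/I/S/I on L1; bus (none); mem=60
  op3 P2: load  L1 → I/I/S/I on L1; bus (none); mem=60
  op4 P1: store L1 := 49 → I/M/I/I on L1; bus BusRdX; mem=60
  op5 P1: load  L1 → I/M/I/I on L1; bus (none); mem=60
  op6 P1: store L1 := 21 → I/M/I/I on L1; bus (none); mem=60
  op7 P2: store L1 := 89 → I/I/M/I on L1; bus BusRdX Flush; mem=21

state = S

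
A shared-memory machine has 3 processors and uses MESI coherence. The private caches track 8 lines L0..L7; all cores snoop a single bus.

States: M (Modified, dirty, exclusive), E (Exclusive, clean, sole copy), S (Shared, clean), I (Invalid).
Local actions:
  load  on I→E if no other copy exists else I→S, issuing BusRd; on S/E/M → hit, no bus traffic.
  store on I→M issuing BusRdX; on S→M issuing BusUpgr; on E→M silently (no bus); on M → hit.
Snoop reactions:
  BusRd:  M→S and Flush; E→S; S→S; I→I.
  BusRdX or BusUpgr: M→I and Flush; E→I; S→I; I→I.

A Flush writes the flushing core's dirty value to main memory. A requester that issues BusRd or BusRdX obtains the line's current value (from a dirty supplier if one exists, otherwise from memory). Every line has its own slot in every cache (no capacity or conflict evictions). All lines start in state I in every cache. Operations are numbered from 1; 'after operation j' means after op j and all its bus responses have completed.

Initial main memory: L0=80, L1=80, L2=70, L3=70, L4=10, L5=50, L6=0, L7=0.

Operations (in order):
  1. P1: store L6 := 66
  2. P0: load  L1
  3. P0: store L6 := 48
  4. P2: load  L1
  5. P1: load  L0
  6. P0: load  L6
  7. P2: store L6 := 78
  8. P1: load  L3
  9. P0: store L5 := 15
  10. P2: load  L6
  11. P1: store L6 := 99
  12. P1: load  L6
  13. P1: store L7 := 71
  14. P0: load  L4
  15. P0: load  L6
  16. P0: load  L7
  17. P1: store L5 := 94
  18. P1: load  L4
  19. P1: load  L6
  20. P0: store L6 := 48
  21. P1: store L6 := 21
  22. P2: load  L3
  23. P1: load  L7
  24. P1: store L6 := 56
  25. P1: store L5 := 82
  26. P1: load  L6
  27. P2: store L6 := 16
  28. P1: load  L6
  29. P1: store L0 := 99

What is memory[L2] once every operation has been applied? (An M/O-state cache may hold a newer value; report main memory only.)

  op1 P1: store L6 := 66 → I/M/I on L6; bus BusRdX; mem=0
  op2 P0: load  L1 → E/I/I on L1; bus BusRd; mem=80
  op3 P0: store L6 := 48 → M/I/I on L6; bus BusRdX Flush; mem=66
  op4 P2: load  L1 → S/I/S on L1; bus BusRd; mem=80
  op5 P1: load  L0 → I/E/I on L0; bus BusRd; mem=80
  op6 P0: load  L6 → M/I/I on L6; bus (none); mem=66
  op7 P2: store L6 := 78 → I/I/M on L6; bus BusRdX Flush; mem=48
  op8 P1: load  L3 → I/E/I on L3; bus BusRd; mem=70
  op9 P0: store L5 := 15 → M/I/I on L5; bus BusRdX; mem=50
  op10 P2: load  L6 → I/I/M on L6; bus (none); mem=48
  op11 P1: store L6 := 99 → I/M/I on L6; bus BusRdX Flush; mem=78
  op12 P1: load  L6 → I/M/I on L6; bus (none); mem=78
  op13 P1: store L7 := 71 → I/M/I on L7; bus BusRdX; mem=0
  op14 P0: load  L4 → E/I/I on L4; bus BusRd; mem=10
  op15 P0: load  L6 → S/S/I on L6; bus BusRd Flush; mem=99
  op16 P0: load  L7 → S/S/I on L7; bus BusRd Flush; mem=71
  op17 P1: store L5 := 94 → I/M/I on L5; bus BusRdX Flush; mem=15
  op18 P1: load  L4 → S/S/I on L4; bus BusRd; mem=10
  op19 P1: load  L6 → S/S/I on L6; bus (none); mem=99
  op20 P0: store L6 := 48 → M/I/I on L6; bus BusUpgr; mem=99
  op21 P1: store L6 := 21 → I/M/I on L6; bus BusRdX Flush; mem=48
  op22 P2: load  L3 → I/S/S on L3; bus BusRd; mem=70
  op23 P1: load  L7 → S/S/I on L7; bus (none); mem=71
  op24 P1: store L6 := 56 → I/M/I on L6; bus (none); mem=48
  op25 P1: store L5 := 82 → I/M/I on L5; bus (none); mem=15
  op26 P1: load  L6 → I/M/I on L6; bus (none); mem=48
  op27 P2: store L6 := 16 → I/I/M on L6; bus BusRdX Flush; mem=56
  op28 P1: load  L6 → I/S/S on L6; bus BusRd Flush; mem=16
  op29 P1: store L0 := 99 → I/M/I on L0; bus (none); mem=80

memory[L2] = 70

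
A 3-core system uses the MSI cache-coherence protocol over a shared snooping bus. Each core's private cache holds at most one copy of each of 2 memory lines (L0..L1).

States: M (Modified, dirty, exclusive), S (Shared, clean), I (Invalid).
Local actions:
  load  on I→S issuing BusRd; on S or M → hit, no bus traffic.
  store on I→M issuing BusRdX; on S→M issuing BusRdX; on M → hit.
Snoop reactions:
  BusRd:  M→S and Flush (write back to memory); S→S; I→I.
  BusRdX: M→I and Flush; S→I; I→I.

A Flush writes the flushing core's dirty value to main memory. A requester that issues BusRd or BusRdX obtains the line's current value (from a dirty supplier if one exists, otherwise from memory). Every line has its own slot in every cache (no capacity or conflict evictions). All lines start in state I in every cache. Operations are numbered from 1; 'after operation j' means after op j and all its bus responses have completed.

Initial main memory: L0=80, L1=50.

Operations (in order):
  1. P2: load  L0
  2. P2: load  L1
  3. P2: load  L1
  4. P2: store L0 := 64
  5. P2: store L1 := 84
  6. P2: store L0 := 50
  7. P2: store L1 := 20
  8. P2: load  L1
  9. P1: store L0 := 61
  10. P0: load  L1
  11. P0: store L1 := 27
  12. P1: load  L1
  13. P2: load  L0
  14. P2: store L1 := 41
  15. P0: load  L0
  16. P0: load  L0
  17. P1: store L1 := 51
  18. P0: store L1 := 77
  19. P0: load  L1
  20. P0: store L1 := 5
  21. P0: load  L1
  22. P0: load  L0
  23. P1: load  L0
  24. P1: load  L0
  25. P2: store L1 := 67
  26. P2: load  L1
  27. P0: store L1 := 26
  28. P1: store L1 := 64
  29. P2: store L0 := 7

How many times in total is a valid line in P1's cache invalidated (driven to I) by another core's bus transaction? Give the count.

invalidations = 3

step 1: P2: load  L0  ⟶  IIS  (L0)  txn=BusRd  M[L0]=80
step 2: P2: load  L1  ⟶  IIS  (L1)  txn=BusRd  M[L1]=50
step 3: P2: load  L1  ⟶  IIS  (L1)  txn=∅  M[L1]=50
step 4: P2: store L0 := 64  ⟶  IIM  (L0)  txn=BusRdX  M[L0]=80
step 5: P2: store L1 := 84  ⟶  IIM  (L1)  txn=BusRdX  M[L1]=50
step 6: P2: store L0 := 50  ⟶  IIM  (L0)  txn=∅  M[L0]=80
step 7: P2: store L1 := 20  ⟶  IIM  (L1)  txn=∅  M[L1]=50
step 8: P2: load  L1  ⟶  IIM  (L1)  txn=∅  M[L1]=50
step 9: P1: store L0 := 61  ⟶  IMI  (L0)  txn=BusRdX+Flush  M[L0]=50
step 10: P0: load  L1  ⟶  SIS  (L1)  txn=BusRd+Flush  M[L1]=20
step 11: P0: store L1 := 27  ⟶  MII  (L1)  txn=BusRdX  M[L1]=20
step 12: P1: load  L1  ⟶  SSI  (L1)  txn=BusRd+Flush  M[L1]=27
step 13: P2: load  L0  ⟶  ISS  (L0)  txn=BusRd+Flush  M[L0]=61
step 14: P2: store L1 := 41  ⟶  IIM  (L1)  txn=BusRdX  M[L1]=27
step 15: P0: load  L0  ⟶  SSS  (L0)  txn=BusRd  M[L0]=61
step 16: P0: load  L0  ⟶  SSS  (L0)  txn=∅  M[L0]=61
step 17: P1: store L1 := 51  ⟶  IMI  (L1)  txn=BusRdX+Flush  M[L1]=41
step 18: P0: store L1 := 77  ⟶  MII  (L1)  txn=BusRdX+Flush  M[L1]=51
step 19: P0: load  L1  ⟶  MII  (L1)  txn=∅  M[L1]=51
step 20: P0: store L1 := 5  ⟶  MII  (L1)  txn=∅  M[L1]=51
step 21: P0: load  L1  ⟶  MII  (L1)  txn=∅  M[L1]=51
step 22: P0: load  L0  ⟶  SSS  (L0)  txn=∅  M[L0]=61
step 23: P1: load  L0  ⟶  SSS  (L0)  txn=∅  M[L0]=61
step 24: P1: load  L0  ⟶  SSS  (L0)  txn=∅  M[L0]=61
step 25: P2: store L1 := 67  ⟶  IIM  (L1)  txn=BusRdX+Flush  M[L1]=5
step 26: P2: load  L1  ⟶  IIM  (L1)  txn=∅  M[L1]=5
step 27: P0: store L1 := 26  ⟶  MII  (L1)  txn=BusRdX+Flush  M[L1]=67
step 28: P1: store L1 := 64  ⟶  IMI  (L1)  txn=BusRdX+Flush  M[L1]=26
step 29: P2: store L0 := 7  ⟶  IIM  (L0)  txn=BusRdX  M[L0]=61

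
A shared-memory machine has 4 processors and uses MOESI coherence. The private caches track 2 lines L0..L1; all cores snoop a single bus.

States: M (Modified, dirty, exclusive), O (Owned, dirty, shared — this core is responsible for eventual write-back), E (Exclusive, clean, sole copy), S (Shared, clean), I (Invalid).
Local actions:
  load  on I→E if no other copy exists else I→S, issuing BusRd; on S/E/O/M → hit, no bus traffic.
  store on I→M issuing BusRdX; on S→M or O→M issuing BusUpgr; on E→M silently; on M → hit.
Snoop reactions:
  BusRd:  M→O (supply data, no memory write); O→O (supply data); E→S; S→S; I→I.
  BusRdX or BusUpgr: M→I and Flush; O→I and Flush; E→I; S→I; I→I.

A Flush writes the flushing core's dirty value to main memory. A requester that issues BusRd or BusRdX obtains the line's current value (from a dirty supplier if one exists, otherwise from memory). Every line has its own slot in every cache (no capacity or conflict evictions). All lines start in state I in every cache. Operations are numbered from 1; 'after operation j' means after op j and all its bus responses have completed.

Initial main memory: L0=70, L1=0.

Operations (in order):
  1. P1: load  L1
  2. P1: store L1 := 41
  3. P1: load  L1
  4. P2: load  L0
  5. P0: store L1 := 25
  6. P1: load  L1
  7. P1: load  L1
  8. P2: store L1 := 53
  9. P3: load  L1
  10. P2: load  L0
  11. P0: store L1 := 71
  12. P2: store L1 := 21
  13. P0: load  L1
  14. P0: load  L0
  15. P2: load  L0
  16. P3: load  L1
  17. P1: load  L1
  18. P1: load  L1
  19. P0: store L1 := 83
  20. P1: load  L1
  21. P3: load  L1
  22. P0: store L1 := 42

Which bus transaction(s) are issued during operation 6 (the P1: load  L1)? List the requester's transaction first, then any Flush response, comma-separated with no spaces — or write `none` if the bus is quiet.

[1] P1: load  L1 | P0:I, P1:E(0), P2:I, P3:I | bus: BusRd
[2] P1: store L1 := 41 | P0:I, P1:M(41), P2:I, P3:I | bus: none
[3] P1: load  L1 | P0:I, P1:M(41), P2:I, P3:I | bus: none
[4] P2: load  L0 | P0:I, P1:I, P2:E(70), P3:I | bus: BusRd
[5] P0: store L1 := 25 | P0:M(25), P1:I, P2:I, P3:I | bus: BusRdX,Flush
[6] P1: load  L1 | P0:O(25), P1:S(25), P2:I, P3:I | bus: BusRd
[7] P1: load  L1 | P0:O(25), P1:S(25), P2:I, P3:I | bus: none
[8] P2: store L1 := 53 | P0:I, P1:I, P2:M(53), P3:I | bus: BusRdX,Flush
[9] P3: load  L1 | P0:I, P1:I, P2:O(53), P3:S(53) | bus: BusRd
[10] P2: load  L0 | P0:I, P1:I, P2:E(70), P3:I | bus: none
[11] P0: store L1 := 71 | P0:M(71), P1:I, P2:I, P3:I | bus: BusRdX,Flush
[12] P2: store L1 := 21 | P0:I, P1:I, P2:M(21), P3:I | bus: BusRdX,Flush
[13] P0: load  L1 | P0:S(21), P1:I, P2:O(21), P3:I | bus: BusRd
[14] P0: load  L0 | P0:S(70), P1:I, P2:S(70), P3:I | bus: BusRd
[15] P2: load  L0 | P0:S(70), P1:I, P2:S(70), P3:I | bus: none
[16] P3: load  L1 | P0:S(21), P1:I, P2:O(21), P3:S(21) | bus: BusRd
[17] P1: load  L1 | P0:S(21), P1:S(21), P2:O(21), P3:S(21) | bus: BusRd
[18] P1: load  L1 | P0:S(21), P1:S(21), P2:O(21), P3:S(21) | bus: none
[19] P0: store L1 := 83 | P0:M(83), P1:I, P2:I, P3:I | bus: BusUpgr,Flush
[20] P1: load  L1 | P0:O(83), P1:S(83), P2:I, P3:I | bus: BusRd
[21] P3: load  L1 | P0:O(83), P1:S(83), P2:I, P3:S(83) | bus: BusRd
[22] P0: store L1 := 42 | P0:M(42), P1:I, P2:I, P3:I | bus: BusUpgr

bus = BusRd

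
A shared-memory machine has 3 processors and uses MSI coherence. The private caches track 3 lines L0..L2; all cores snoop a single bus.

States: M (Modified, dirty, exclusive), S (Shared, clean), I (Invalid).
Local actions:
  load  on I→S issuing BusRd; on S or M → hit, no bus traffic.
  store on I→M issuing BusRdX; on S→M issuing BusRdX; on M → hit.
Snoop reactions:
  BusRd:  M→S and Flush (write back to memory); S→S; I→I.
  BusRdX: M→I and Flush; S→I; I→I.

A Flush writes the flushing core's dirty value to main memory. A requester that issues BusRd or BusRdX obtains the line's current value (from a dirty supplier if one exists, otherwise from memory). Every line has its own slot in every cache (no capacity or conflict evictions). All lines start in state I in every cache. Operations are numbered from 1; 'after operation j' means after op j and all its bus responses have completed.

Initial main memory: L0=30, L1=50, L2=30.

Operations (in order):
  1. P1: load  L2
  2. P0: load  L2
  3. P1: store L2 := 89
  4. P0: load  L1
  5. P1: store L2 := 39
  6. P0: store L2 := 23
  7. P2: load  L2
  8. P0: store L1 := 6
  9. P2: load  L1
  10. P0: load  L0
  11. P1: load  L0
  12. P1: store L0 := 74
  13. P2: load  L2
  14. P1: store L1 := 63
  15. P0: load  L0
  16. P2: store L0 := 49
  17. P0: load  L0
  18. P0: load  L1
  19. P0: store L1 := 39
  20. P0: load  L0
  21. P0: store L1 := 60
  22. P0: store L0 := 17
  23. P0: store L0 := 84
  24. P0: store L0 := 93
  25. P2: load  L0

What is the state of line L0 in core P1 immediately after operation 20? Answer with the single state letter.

state = I

step 1: P1: load  L2  ⟶  ISI  (L2)  txn=BusRd  M[L2]=30
step 2: P0: load  L2  ⟶  SSI  (L2)  txn=BusRd  M[L2]=30
step 3: P1: store L2 := 89  ⟶  IMI  (L2)  txn=BusRdX  M[L2]=30
step 4: P0: load  L1  ⟶  SII  (L1)  txn=BusRd  M[L1]=50
step 5: P1: store L2 := 39  ⟶  IMI  (L2)  txn=∅  M[L2]=30
step 6: P0: store L2 := 23  ⟶  MII  (L2)  txn=BusRdX+Flush  M[L2]=39
step 7: P2: load  L2  ⟶  SIS  (L2)  txn=BusRd+Flush  M[L2]=23
step 8: P0: store L1 := 6  ⟶  MII  (L1)  txn=BusRdX  M[L1]=50
step 9: P2: load  L1  ⟶  SIS  (L1)  txn=BusRd+Flush  M[L1]=6
step 10: P0: load  L0  ⟶  SII  (L0)  txn=BusRd  M[L0]=30
step 11: P1: load  L0  ⟶  SSI  (L0)  txn=BusRd  M[L0]=30
step 12: P1: store L0 := 74  ⟶  IMI  (L0)  txn=BusRdX  M[L0]=30
step 13: P2: load  L2  ⟶  SIS  (L2)  txn=∅  M[L2]=23
step 14: P1: store L1 := 63  ⟶  IMI  (L1)  txn=BusRdX  M[L1]=6
step 15: P0: load  L0  ⟶  SSI  (L0)  txn=BusRd+Flush  M[L0]=74
step 16: P2: store L0 := 49  ⟶  IIM  (L0)  txn=BusRdX  M[L0]=74
step 17: P0: load  L0  ⟶  SIS  (L0)  txn=BusRd+Flush  M[L0]=49
step 18: P0: load  L1  ⟶  SSI  (L1)  txn=BusRd+Flush  M[L1]=63
step 19: P0: store L1 := 39  ⟶  MII  (L1)  txn=BusRdX  M[L1]=63
step 20: P0: load  L0  ⟶  SIS  (L0)  txn=∅  M[L0]=49
step 21: P0: store L1 := 60  ⟶  MII  (L1)  txn=∅  M[L1]=63
step 22: P0: store L0 := 17  ⟶  MII  (L0)  txn=BusRdX  M[L0]=49
step 23: P0: store L0 := 84  ⟶  MII  (L0)  txn=∅  M[L0]=49
step 24: P0: store L0 := 93  ⟶  MII  (L0)  txn=∅  M[L0]=49
step 25: P2: load  L0  ⟶  SIS  (L0)  txn=BusRd+Flush  M[L0]=93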